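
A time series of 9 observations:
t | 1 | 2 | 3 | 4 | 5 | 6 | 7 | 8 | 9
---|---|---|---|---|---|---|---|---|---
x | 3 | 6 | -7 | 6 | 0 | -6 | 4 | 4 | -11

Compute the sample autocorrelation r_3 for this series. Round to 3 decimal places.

Mean x̄ = (3 + 6 − 7 + 6 + 0 − 6 + 4 + 4 − 11)/9 = -0.1111
Σ(x_t−x̄)(x_{t+3}−x̄) = (19.0123) + (0.6790) + (40.5679) + (25.1235) + (0.4568) + (64.1235) = 149.9630
Denominator Σ(x_t−x̄)² = 318.8889
r_3 = 149.9630 / 318.8889 = 0.470

0.470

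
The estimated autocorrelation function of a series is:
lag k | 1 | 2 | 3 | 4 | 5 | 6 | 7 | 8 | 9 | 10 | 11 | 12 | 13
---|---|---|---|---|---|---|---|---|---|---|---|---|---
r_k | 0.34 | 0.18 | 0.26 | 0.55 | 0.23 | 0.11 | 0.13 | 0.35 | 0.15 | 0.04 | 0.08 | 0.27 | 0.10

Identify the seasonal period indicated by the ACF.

4

The largest autocorrelation is r_4 = 0.55, with a weaker echo at lag 8 (0.35); the remaining lags stay at or below 0.34. The elevated value at lag 1 (0.34), dropping to 0.18 at lag 2, reflects decaying short-term dependence rather than seasonality.
The dominant spike at lag 4 indicates a seasonal period of 4.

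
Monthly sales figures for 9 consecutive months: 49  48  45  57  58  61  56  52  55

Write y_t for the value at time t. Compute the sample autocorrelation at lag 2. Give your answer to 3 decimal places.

Mean ȳ = (49 + 48 + 45 + 57 + 58 + 61 + 56 + 52 + 55)/9 = 53.4444
Numerator Σ_{t=1}^{7}(y_t−ȳ)(y_{t+2}−ȳ) = 11.2716
Denominator Σ(y_t−ȳ)² = 222.2222
r_2 = 11.2716 / 222.2222 = 0.051

0.051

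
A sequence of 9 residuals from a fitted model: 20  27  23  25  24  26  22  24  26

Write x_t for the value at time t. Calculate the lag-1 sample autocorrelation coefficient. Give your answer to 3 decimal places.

Mean x̄ = (20 + 27 + 23 + 25 + 24 + 26 + 22 + 24 + 26)/9 = 24.1111
Numerator Σ_{t=1}^{8}(x_t−x̄)(x_{t+1}−x̄) = -20.3457
Denominator Σ(x_t−x̄)² = 38.8889
r_1 = -20.3457 / 38.8889 = -0.523

-0.523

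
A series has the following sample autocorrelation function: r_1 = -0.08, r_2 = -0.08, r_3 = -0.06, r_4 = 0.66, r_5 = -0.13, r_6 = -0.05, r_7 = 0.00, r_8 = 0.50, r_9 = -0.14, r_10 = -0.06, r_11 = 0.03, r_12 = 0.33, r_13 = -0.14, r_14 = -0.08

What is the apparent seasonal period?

4

The largest autocorrelation is r_4 = 0.66, with weaker echoes at lags 8 (0.50) and 12 (0.33); the remaining lags stay at or below 0.03.
The dominant spike at lag 4 indicates a seasonal period of 4.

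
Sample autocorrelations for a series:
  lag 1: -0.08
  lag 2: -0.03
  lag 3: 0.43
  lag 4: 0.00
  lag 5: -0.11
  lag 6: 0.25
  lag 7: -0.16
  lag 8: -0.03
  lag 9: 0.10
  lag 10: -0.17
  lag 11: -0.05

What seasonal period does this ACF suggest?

3

The largest autocorrelation is r_3 = 0.43, with a weaker echo at lag 6 (0.25); the remaining lags stay at or below 0.10.
The dominant spike at lag 3 indicates a seasonal period of 3.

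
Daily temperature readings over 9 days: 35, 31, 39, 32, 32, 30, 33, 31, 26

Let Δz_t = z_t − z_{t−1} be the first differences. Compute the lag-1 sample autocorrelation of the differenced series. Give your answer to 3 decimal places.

First differences Δz: -4, 8, -7, 0, -2, 3, -2, -5
Mean of differences = -1.1250
Numerator Σ(Δz_t−Δz̄)(Δz_{t+1}−Δz̄) = -91.2656
Denominator Σ(Δz_t−Δz̄)² = 160.8750
r_1(Δz) = -91.2656 / 160.8750 = -0.567

-0.567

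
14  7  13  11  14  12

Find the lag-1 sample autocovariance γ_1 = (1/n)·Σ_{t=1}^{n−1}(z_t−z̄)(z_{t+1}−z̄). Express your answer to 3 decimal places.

Mean z̄ = (14 + 7 + 13 + 11 + 14 + 12)/6 = 11.8333
Σ_{t=1}^{5}(z_t−z̄)(z_{t+1}−z̄) = -18.5278
γ_1 = -18.5278 / 6 = -3.088

-3.088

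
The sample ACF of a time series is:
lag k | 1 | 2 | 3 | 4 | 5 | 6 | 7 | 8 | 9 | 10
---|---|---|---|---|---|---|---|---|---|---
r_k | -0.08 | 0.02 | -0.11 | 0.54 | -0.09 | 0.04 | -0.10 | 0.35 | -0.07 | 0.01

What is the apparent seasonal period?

4

The largest autocorrelation is r_4 = 0.54, with a weaker echo at lag 8 (0.35); the remaining lags stay at or below 0.04.
The dominant spike at lag 4 indicates a seasonal period of 4.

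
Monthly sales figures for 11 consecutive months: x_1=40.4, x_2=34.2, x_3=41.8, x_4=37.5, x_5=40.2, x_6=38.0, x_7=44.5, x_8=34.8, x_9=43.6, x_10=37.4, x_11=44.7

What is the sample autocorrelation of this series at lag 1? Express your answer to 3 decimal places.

Mean x̄ = (40.4 + 34.2 + 41.8 + 37.5 + 40.2 + 38.0 + 44.5 + 34.8 + 43.6 + 37.4 + 44.7)/11 = 39.7364
Numerator Σ_{t=1}^{10}(x_t−x̄)(x_{t+1}−x̄) = -93.0386
Denominator Σ(x_t−x̄)² = 135.6655
r_1 = -93.0386 / 135.6655 = -0.686

-0.686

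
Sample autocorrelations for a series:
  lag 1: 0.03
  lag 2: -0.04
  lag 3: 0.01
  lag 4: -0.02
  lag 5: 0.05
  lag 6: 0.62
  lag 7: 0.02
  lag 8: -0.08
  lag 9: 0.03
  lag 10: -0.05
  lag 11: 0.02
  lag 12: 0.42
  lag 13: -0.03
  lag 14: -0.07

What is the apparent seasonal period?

6

The largest autocorrelation is r_6 = 0.62, with a weaker echo at lag 12 (0.42); the remaining lags stay at or below 0.05.
The dominant spike at lag 6 indicates a seasonal period of 6.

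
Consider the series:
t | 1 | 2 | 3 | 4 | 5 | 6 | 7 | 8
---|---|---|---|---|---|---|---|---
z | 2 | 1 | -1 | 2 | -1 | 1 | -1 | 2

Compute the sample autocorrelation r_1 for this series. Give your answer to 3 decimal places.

-0.578

Mean z̄ = (2 + 1 − 1 + 2 − 1 + 1 − 1 + 2)/8 = 0.6250
Deviations from mean: 1.3750, 0.3750, -1.6250, 1.3750, -1.6250, 0.3750, -1.6250, 1.3750
Σ(z_t−z̄)(z_{t+1}−z̄) = (0.5156) + (-0.6094) + (-2.2344) + (-2.2344) + (-0.6094) + (-0.6094) + (-2.2344) = -8.0156
Denominator Σ(z_t−z̄)² = 13.8750
r_1 = -8.0156 / 13.8750 = -0.578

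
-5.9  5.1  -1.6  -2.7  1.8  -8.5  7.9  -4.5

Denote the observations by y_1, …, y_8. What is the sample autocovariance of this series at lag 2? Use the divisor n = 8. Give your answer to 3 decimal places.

Mean ȳ = (-5.9 + 5.1 − 1.6 − 2.7 + 1.8 − 8.5 + 7.9 − 4.5)/8 = -1.0500
Deviations: -4.8500, 6.1500, -0.5500, -1.6500, 2.8500, -7.4500, 8.9500, -3.4500
Σ_{t=1}^{6}(y_t−ȳ)(y_{t+2}−ȳ) = 54.4550
γ_2 = 54.4550 / 8 = 6.807

6.807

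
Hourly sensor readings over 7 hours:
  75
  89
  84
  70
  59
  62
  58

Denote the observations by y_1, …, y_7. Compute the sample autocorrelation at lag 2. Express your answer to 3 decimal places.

Mean ȳ = (75 + 89 + 84 + 70 + 59 + 62 + 58)/7 = 71.0000
Deviations from mean: 4.0000, 18.0000, 13.0000, -1.0000, -12.0000, -9.0000, -13.0000
Σ(y_t−ȳ)(y_{t+2}−ȳ) = (52.0000) + (-18.0000) + (-156.0000) + (9.0000) + (156.0000) = 43.0000
Denominator Σ(y_t−ȳ)² = 904.0000
r_2 = 43.0000 / 904.0000 = 0.048

0.048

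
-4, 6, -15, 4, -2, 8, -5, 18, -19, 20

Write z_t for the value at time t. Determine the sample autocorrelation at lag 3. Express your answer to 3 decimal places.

Mean z̄ = (-4 + 6 − 15 + 4 − 2 + 8 − 5 + 18 − 19 + 20)/10 = 1.1000
Numerator Σ_{t=1}^{7}(z_t−z̄)(z_{t+3}−z̄) = -465.1300
Denominator Σ(z_t−z̄)² = 1458.9000
r_3 = -465.1300 / 1458.9000 = -0.319

-0.319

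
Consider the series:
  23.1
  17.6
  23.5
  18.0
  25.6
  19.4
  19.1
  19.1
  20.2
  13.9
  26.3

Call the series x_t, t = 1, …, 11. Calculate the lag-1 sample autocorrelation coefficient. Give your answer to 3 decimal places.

Mean x̄ = (23.1 + 17.6 + 23.5 + 18.0 + 25.6 + 19.4 + 19.1 + 19.1 + 20.2 + 13.9 + 26.3)/11 = 20.5273
Numerator Σ_{t=1}^{10}(x_t−x̄)(x_{t+1}−x̄) = -74.2598
Denominator Σ(x_t−x̄)² = 138.8418
r_1 = -74.2598 / 138.8418 = -0.535

-0.535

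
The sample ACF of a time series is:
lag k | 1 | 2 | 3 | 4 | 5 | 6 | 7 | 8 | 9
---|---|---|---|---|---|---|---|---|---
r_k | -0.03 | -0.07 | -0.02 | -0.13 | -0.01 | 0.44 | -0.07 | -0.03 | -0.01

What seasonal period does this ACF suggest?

The largest autocorrelation is r_6 = 0.44; the remaining lags stay at or below -0.01.
The dominant spike at lag 6 indicates a seasonal period of 6.

6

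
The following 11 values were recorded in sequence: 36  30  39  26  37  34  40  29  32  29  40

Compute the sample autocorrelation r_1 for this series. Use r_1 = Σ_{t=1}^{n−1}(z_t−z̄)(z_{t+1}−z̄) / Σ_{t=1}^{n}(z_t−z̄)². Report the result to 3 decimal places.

-0.549

Mean z̄ = (36 + 30 + 39 + 26 + 37 + 34 + 40 + 29 + 32 + 29 + 40)/11 = 33.8182
Numerator Σ_{t=1}^{10}(z_t−z̄)(z_{t+1}−z̄) = -133.8512
Denominator Σ(z_t−z̄)² = 243.6364
r_1 = -133.8512 / 243.6364 = -0.549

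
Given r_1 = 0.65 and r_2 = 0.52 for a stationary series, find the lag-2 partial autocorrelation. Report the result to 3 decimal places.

0.169

φ_{22} = (r_2 − r_1²) / (1 − r_1²)
r_1² = (0.65)² = 0.4225
Numerator = 0.52 − 0.4225 = 0.0975; denominator = 1 − 0.4225 = 0.5775
φ_{22} = 0.0975 / 0.5775 = 0.169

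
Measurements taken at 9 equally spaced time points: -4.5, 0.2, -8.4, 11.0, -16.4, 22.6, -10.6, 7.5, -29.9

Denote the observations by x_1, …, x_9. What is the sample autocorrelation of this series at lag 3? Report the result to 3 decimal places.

Mean x̄ = (-4.5 + 0.2 − 8.4 + 11.0 − 16.4 + 22.6 − 10.6 + 7.5 − 29.9)/9 = -3.1667
Numerator Σ_{t=1}^{6}(x_t−x̄)(x_{t+3}−x̄) = -1133.5767
Denominator Σ(x_t−x̄)² = 1963.9400
r_3 = -1133.5767 / 1963.9400 = -0.577

-0.577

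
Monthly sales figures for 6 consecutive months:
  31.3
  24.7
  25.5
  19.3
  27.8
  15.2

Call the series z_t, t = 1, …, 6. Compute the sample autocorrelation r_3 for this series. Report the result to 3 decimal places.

Mean z̄ = (31.3 + 24.7 + 25.5 + 19.3 + 27.8 + 15.2)/6 = 23.9667
Σ(z_t−z̄)(z_{t+3}−z̄) = (-34.2222) + (2.8111) + (-13.4422) = -44.8533
Denominator Σ(z_t−z̄)² = 169.9933
r_3 = -44.8533 / 169.9933 = -0.264

-0.264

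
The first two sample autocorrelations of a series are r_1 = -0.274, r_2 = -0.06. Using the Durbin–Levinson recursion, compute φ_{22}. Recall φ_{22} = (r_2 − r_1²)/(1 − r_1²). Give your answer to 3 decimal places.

φ_{22} = (r_2 − r_1²) / (1 − r_1²)
r_1² = (-0.274)² = 0.075076
Numerator = -0.06 − 0.0751 = -0.1351; denominator = 1 − 0.0751 = 0.9249
φ_{22} = -0.1351 / 0.9249 = -0.146

-0.146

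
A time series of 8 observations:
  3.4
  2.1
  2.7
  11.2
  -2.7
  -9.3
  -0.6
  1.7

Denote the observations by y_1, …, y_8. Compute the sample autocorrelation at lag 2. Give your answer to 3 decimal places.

-0.411

Mean ȳ = (3.4 + 2.1 + 2.7 + 11.2 − 2.7 − 9.3 − 0.6 + 1.7)/8 = 1.0625
Σ(y_t−ȳ)(y_{t+2}−ȳ) = (3.8277) + (10.5177) + (-6.1611) + (-105.0498) + (6.2552) + (-6.6061) = -97.2166
Denominator Σ(y_t−ȳ)² = 236.6988
r_2 = -97.2166 / 236.6988 = -0.411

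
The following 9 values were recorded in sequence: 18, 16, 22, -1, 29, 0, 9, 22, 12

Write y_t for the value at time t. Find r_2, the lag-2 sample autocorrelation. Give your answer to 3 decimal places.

Mean ȳ = (18 + 16 + 22 − 1 + 29 + 0 + 9 + 22 + 12)/9 = 14.1111
Σ(y_t−ȳ)(y_{t+2}−ȳ) = (30.6790) + (-28.5432) + (117.4568) + (213.2346) + (-76.0988) + (-111.3210) + (10.7901) = 156.1975
Denominator Σ(y_t−ȳ)² = 822.8889
r_2 = 156.1975 / 822.8889 = 0.190

0.190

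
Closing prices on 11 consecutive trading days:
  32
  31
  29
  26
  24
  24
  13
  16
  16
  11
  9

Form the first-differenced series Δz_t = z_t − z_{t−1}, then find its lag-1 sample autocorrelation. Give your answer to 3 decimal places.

-0.486

First differences Δz: -1, -2, -3, -2, 0, -11, 3, 0, -5, -2
Mean of differences = -2.3000
Numerator Σ(Δz_t−Δz̄)(Δz_{t+1}−Δz̄) = -60.2900
Denominator Σ(Δz_t−Δz̄)² = 124.1000
r_1(Δz) = -60.2900 / 124.1000 = -0.486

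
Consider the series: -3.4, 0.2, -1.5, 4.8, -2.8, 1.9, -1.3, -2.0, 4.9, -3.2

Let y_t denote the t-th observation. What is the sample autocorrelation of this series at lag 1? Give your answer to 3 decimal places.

-0.585

Mean ȳ = (-3.4 + 0.2 − 1.5 + 4.8 − 2.8 + 1.9 − 1.3 − 2.0 + 4.9 − 3.2)/10 = -0.2400
Numerator Σ_{t=1}^{9}(y_t−ȳ)(y_{t+1}−ȳ) = -51.3396
Denominator Σ(y_t−ȳ)² = 87.7040
r_1 = -51.3396 / 87.7040 = -0.585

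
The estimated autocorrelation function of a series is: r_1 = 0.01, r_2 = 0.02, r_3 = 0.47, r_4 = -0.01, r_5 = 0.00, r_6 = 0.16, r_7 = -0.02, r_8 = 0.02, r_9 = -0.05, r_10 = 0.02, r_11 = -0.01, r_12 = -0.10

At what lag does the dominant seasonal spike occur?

The largest autocorrelation is r_3 = 0.47, with a weaker echo at lag 6 (0.16); the remaining lags stay at or below 0.02.
The dominant spike at lag 3 indicates a seasonal period of 3.

3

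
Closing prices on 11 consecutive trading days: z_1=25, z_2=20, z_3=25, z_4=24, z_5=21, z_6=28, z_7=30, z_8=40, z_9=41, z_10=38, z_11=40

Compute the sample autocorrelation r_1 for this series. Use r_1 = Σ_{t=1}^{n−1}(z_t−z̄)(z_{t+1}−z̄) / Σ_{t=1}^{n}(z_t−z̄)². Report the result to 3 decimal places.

0.733

Mean z̄ = (25 + 20 + 25 + 24 + 21 + 28 + 30 + 40 + 41 + 38 + 40)/11 = 30.1818
Numerator Σ_{t=1}^{10}(z_t−z̄)(z_{t+1}−z̄) = 480.5124
Denominator Σ(z_t−z̄)² = 655.6364
r_1 = 480.5124 / 655.6364 = 0.733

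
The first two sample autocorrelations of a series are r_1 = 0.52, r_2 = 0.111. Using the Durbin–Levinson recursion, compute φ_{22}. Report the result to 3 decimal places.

-0.218

φ_{22} = (r_2 − r_1²) / (1 − r_1²)
r_1² = (0.52)² = 0.2704
Numerator = 0.111 − 0.2704 = -0.1594; denominator = 1 − 0.2704 = 0.7296
φ_{22} = -0.1594 / 0.7296 = -0.218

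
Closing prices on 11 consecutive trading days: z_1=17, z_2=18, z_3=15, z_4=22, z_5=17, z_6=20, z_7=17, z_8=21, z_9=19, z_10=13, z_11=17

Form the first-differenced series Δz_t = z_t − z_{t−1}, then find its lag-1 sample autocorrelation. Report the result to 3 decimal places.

First differences Δz: 1, -3, 7, -5, 3, -3, 4, -2, -6, 4
Mean of differences = 0.0000
Numerator Σ(Δz_t−Δz̄)(Δz_{t+1}−Δz̄) = -115.0000
Denominator Σ(Δz_t−Δz̄)² = 174.0000
r_1(Δz) = -115.0000 / 174.0000 = -0.661

-0.661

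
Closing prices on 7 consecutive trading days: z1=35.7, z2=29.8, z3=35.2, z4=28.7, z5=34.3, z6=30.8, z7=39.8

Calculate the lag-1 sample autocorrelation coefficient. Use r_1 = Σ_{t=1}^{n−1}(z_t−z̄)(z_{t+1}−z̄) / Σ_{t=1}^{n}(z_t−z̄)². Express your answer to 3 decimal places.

-0.498

Mean z̄ = (35.7 + 29.8 + 35.2 + 28.7 + 34.3 + 30.8 + 39.8)/7 = 33.4714
Σ(z_t−z̄)(z_{t+1}−z̄) = (-8.1820) + (-6.3463) + (-8.2478) + (-3.9535) + (-2.2135) + (-16.9063) = -45.8494
Denominator Σ(z_t−z̄)² = 92.0743
r_1 = -45.8494 / 92.0743 = -0.498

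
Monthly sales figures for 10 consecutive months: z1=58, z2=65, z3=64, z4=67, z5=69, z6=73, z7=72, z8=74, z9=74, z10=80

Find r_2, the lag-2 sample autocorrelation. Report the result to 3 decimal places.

0.394

Mean z̄ = (58 + 65 + 64 + 67 + 69 + 73 + 72 + 74 + 74 + 80)/10 = 69.6000
Numerator Σ_{t=1}^{8}(z_t−z̄)(z_{t+2}−z̄) = 141.2800
Denominator Σ(z_t−z̄)² = 358.4000
r_2 = 141.2800 / 358.4000 = 0.394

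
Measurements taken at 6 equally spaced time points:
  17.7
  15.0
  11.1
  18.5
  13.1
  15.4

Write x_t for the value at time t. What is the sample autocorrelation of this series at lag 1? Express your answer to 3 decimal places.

Mean x̄ = (17.7 + 15.0 + 11.1 + 18.5 + 13.1 + 15.4)/6 = 15.1333
Deviations from mean: 2.5667, -0.1333, -4.0333, 3.3667, -2.0333, 0.2667
Numerator Σ_{t=1}^{5}(x_t−x̄)(x_{t+1}−x̄) = -20.7711
Denominator Σ(x_t−x̄)² = 38.4133
r_1 = -20.7711 / 38.4133 = -0.541

-0.541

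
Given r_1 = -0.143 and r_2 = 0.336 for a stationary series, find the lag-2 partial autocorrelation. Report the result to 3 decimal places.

φ_{22} = (r_2 − r_1²) / (1 − r_1²)
r_1² = (-0.143)² = 0.020449
Numerator = 0.336 − 0.0204 = 0.3156; denominator = 1 − 0.0204 = 0.9796
φ_{22} = 0.3156 / 0.9796 = 0.322

0.322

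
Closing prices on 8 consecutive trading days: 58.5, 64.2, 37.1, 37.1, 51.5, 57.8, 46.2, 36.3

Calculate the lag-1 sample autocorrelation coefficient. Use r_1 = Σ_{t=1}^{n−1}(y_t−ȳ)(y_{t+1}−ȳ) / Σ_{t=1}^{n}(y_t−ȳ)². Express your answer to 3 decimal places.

0.126

Mean ȳ = (58.5 + 64.2 + 37.1 + 37.1 + 51.5 + 57.8 + 46.2 + 36.3)/8 = 48.5875
Deviations from mean: 9.9125, 15.6125, -11.4875, -11.4875, 2.9125, 9.2125, -2.3875, -12.2875
Σ(y_t−ȳ)(y_{t+1}−ȳ) = (154.7589) + (-179.3486) + (131.9627) + (-33.4573) + (26.8314) + (-21.9948) + (29.3364) = 108.0886
Denominator Σ(y_t−ȳ)² = 855.9688
r_1 = 108.0886 / 855.9688 = 0.126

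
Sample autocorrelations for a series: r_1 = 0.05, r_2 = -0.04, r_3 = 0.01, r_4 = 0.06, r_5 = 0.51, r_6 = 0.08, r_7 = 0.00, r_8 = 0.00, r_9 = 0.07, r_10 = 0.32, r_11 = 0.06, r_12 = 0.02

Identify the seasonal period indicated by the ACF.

The largest autocorrelation is r_5 = 0.51, with a weaker echo at lag 10 (0.32); the remaining lags stay at or below 0.08.
The dominant spike at lag 5 indicates a seasonal period of 5.

5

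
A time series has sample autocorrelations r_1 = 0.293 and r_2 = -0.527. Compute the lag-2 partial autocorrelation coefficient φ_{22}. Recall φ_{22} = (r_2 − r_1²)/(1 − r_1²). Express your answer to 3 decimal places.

φ_{22} = (r_2 − r_1²) / (1 − r_1²)
r_1² = (0.293)² = 0.085849
Numerator = -0.527 − 0.0858 = -0.6128; denominator = 1 − 0.0858 = 0.9142
φ_{22} = -0.6128 / 0.9142 = -0.670

-0.670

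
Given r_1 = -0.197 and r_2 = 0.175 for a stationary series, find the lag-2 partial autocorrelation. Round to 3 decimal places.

0.142

φ_{22} = (r_2 − r_1²) / (1 − r_1²)
r_1² = (-0.197)² = 0.038809
Numerator = 0.175 − 0.0388 = 0.1362; denominator = 1 − 0.0388 = 0.9612
φ_{22} = 0.1362 / 0.9612 = 0.142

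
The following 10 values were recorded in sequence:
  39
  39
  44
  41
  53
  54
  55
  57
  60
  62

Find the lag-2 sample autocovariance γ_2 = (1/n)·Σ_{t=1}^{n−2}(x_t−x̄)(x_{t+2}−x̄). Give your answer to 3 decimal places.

28.608

Mean x̄ = (39 + 39 + 44 + 41 + 53 + 54 + 55 + 57 + 60 + 62)/10 = 50.4000
Σ_{t=1}^{8}(x_t−x̄)(x_{t+2}−x̄) = 286.0800
γ_2 = 286.0800 / 10 = 28.608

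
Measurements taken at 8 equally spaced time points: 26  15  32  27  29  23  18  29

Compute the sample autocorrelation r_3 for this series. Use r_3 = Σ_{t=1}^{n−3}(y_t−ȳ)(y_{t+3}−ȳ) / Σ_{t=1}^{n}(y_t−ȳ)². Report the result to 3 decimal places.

-0.206

Mean ȳ = (26 + 15 + 32 + 27 + 29 + 23 + 18 + 29)/8 = 24.8750
Deviations from mean: 1.1250, -9.8750, 7.1250, 2.1250, 4.1250, -1.8750, -6.8750, 4.1250
Σ(y_t−ȳ)(y_{t+3}−ȳ) = (2.3906) + (-40.7344) + (-13.3594) + (-14.6094) + (17.0156) = -49.2969
Denominator Σ(y_t−ȳ)² = 238.8750
r_3 = -49.2969 / 238.8750 = -0.206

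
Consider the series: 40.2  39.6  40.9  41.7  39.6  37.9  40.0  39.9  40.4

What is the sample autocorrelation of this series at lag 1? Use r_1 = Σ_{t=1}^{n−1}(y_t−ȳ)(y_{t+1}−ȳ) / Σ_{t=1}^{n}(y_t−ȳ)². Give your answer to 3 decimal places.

0.141

Mean ȳ = (40.2 + 39.6 + 40.9 + 41.7 + 39.6 + 37.9 + 40.0 + 39.9 + 40.4)/9 = 40.0222
Numerator Σ_{t=1}^{8}(y_t−ȳ)(y_{t+1}−ȳ) = 1.2184
Denominator Σ(y_t−ȳ)² = 8.6356
r_1 = 1.2184 / 8.6356 = 0.141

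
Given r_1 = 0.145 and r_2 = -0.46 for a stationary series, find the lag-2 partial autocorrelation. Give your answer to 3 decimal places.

φ_{22} = (r_2 − r_1²) / (1 − r_1²)
r_1² = (0.145)² = 0.021025
Numerator = -0.46 − 0.0210 = -0.4810; denominator = 1 − 0.0210 = 0.9790
φ_{22} = -0.4810 / 0.9790 = -0.491

-0.491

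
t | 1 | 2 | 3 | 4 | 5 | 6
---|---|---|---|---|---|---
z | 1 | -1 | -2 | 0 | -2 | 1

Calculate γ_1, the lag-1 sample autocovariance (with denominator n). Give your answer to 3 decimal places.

Mean z̄ = (1 − 1 − 2 + 0 − 2 + 1)/6 = -0.5000
Σ_{t=1}^{5}(z_t−z̄)(z_{t+1}−z̄) = -3.7500
γ_1 = -3.7500 / 6 = -0.625

-0.625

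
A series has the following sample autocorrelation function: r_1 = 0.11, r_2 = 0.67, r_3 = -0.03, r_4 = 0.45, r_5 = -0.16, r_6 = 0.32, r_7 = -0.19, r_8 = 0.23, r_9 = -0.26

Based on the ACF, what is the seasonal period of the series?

The largest autocorrelation is r_2 = 0.67, with weaker echoes at lags 4 (0.45), 6 (0.32) and 8 (0.23); the remaining lags stay at or below 0.11.
The dominant spike at lag 2 indicates a seasonal period of 2.

2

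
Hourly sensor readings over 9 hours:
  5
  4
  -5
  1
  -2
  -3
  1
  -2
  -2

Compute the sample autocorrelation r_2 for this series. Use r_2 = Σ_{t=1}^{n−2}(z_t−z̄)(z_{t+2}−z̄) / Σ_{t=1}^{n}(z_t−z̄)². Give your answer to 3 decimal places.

-0.169

Mean z̄ = (5 + 4 − 5 + 1 − 2 − 3 + 1 − 2 − 2)/9 = -0.3333
Σ(z_t−z̄)(z_{t+2}−z̄) = (-24.8889) + (5.7778) + (7.7778) + (-3.5556) + (-2.2222) + (4.4444) + (-2.2222) = -14.8889
Denominator Σ(z_t−z̄)² = 88.0000
r_2 = -14.8889 / 88.0000 = -0.169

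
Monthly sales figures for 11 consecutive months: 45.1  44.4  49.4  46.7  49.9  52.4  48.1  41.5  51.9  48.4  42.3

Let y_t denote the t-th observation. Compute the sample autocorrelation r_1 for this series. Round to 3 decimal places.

-0.127

Mean ȳ = (45.1 + 44.4 + 49.4 + 46.7 + 49.9 + 52.4 + 48.1 + 41.5 + 51.9 + 48.4 + 42.3)/11 = 47.2818
Numerator Σ_{t=1}^{10}(y_t−ȳ)(y_{t+1}−ȳ) = -16.8231
Denominator Σ(y_t−ȳ)² = 132.4364
r_1 = -16.8231 / 132.4364 = -0.127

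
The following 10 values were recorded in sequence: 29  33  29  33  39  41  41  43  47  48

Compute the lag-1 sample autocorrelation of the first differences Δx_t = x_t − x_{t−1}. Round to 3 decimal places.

First differences Δx: 4, -4, 4, 6, 2, 0, 2, 4, 1
Mean of differences = 2.1111
Numerator Σ(Δx_t−Δx̄)(Δx_{t+1}−Δx̄) = -18.0123
Denominator Σ(Δx_t−Δx̄)² = 68.8889
r_1(Δx) = -18.0123 / 68.8889 = -0.261

-0.261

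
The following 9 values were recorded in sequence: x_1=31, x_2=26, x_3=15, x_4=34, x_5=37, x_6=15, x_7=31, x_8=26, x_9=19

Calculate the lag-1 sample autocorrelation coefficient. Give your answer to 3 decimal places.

Mean x̄ = (31 + 26 + 15 + 34 + 37 + 15 + 31 + 26 + 19)/9 = 26.0000
Numerator Σ_{t=1}^{8}(x_t−x̄)(x_{t+1}−x̄) = -176.0000
Denominator Σ(x_t−x̄)² = 526.0000
r_1 = -176.0000 / 526.0000 = -0.335

-0.335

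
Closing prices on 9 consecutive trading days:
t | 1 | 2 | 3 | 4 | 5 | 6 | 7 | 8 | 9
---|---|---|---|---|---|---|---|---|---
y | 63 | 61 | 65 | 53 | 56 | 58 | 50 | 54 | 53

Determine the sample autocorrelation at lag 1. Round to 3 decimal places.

0.255

Mean ȳ = (63 + 61 + 65 + 53 + 56 + 58 + 50 + 54 + 53)/9 = 57.0000
Numerator Σ_{t=1}^{8}(y_t−ȳ)(y_{t+1}−ȳ) = 53.0000
Denominator Σ(y_t−ȳ)² = 208.0000
r_1 = 53.0000 / 208.0000 = 0.255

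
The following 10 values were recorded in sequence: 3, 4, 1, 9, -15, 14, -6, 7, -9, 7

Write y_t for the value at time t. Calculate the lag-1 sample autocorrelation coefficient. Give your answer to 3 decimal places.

Mean ȳ = (3 + 4 + 1 + 9 − 15 + 14 − 6 + 7 − 9 + 7)/10 = 1.5000
Numerator Σ_{t=1}^{9}(y_t−ȳ)(y_{t+1}−ȳ) = -581.7500
Denominator Σ(y_t−ȳ)² = 720.5000
r_1 = -581.7500 / 720.5000 = -0.807

-0.807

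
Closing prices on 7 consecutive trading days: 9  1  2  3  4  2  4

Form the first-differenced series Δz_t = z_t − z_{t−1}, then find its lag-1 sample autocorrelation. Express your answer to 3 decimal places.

-0.167

First differences Δz: -8, 1, 1, 1, -2, 2
Mean of differences = -0.8333
Numerator Σ(Δz_t−Δz̄)(Δz_{t+1}−Δz̄) = -11.8611
Denominator Σ(Δz_t−Δz̄)² = 70.8333
r_1(Δz) = -11.8611 / 70.8333 = -0.167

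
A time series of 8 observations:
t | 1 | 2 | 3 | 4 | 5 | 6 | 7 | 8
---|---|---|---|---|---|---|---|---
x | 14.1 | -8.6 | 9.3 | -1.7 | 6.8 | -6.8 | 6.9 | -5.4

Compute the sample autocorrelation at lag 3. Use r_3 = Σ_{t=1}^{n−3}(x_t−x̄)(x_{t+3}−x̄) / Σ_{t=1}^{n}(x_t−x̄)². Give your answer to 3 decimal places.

Mean x̄ = (14.1 − 8.6 + 9.3 − 1.7 + 6.8 − 6.8 + 6.9 − 5.4)/8 = 1.8250
Deviations from mean: 12.2750, -10.4250, 7.4750, -3.5250, 4.9750, -8.6250, 5.0750, -7.2250
Σ(x_t−x̄)(x_{t+3}−x̄) = (-43.2694) + (-51.8644) + (-64.4719) + (-17.8894) + (-35.9444) = -213.4394
Denominator Σ(x_t−x̄)² = 504.7550
r_3 = -213.4394 / 504.7550 = -0.423

-0.423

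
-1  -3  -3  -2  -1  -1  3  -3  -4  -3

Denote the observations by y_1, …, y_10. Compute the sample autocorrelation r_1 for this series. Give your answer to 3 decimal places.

0.128

Mean ȳ = (-1 − 3 − 3 − 2 − 1 − 1 + 3 − 3 − 4 − 3)/10 = -1.8000
Numerator Σ_{t=1}^{9}(y_t−ȳ)(y_{t+1}−ȳ) = 4.5600
Denominator Σ(y_t−ȳ)² = 35.6000
r_1 = 4.5600 / 35.6000 = 0.128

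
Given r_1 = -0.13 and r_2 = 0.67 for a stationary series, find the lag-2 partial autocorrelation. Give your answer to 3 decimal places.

φ_{22} = (r_2 − r_1²) / (1 − r_1²)
r_1² = (-0.13)² = 0.0169
Numerator = 0.67 − 0.0169 = 0.6531; denominator = 1 − 0.0169 = 0.9831
φ_{22} = 0.6531 / 0.9831 = 0.664

0.664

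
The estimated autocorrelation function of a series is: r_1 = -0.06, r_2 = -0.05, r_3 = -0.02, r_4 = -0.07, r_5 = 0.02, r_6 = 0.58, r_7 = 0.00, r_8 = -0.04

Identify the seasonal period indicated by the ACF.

6

The largest autocorrelation is r_6 = 0.58; the remaining lags stay at or below 0.02.
The dominant spike at lag 6 indicates a seasonal period of 6.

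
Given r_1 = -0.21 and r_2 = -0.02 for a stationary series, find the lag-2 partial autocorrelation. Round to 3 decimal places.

φ_{22} = (r_2 − r_1²) / (1 − r_1²)
r_1² = (-0.21)² = 0.0441
Numerator = -0.02 − 0.0441 = -0.0641; denominator = 1 − 0.0441 = 0.9559
φ_{22} = -0.0641 / 0.9559 = -0.067

-0.067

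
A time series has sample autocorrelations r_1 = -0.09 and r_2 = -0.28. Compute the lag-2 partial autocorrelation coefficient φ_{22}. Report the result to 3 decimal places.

φ_{22} = (r_2 − r_1²) / (1 − r_1²)
r_1² = (-0.09)² = 0.0081
Numerator = -0.28 − 0.0081 = -0.2881; denominator = 1 − 0.0081 = 0.9919
φ_{22} = -0.2881 / 0.9919 = -0.290

-0.290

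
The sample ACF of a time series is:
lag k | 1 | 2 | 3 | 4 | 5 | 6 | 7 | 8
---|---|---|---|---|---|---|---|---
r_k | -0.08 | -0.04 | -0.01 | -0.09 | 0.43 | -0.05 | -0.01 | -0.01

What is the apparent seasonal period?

5

The largest autocorrelation is r_5 = 0.43; the remaining lags stay at or below -0.01.
The dominant spike at lag 5 indicates a seasonal period of 5.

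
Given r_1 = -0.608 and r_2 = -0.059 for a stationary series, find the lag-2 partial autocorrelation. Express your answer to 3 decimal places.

φ_{22} = (r_2 − r_1²) / (1 − r_1²)
r_1² = (-0.608)² = 0.369664
Numerator = -0.059 − 0.3697 = -0.4287; denominator = 1 − 0.3697 = 0.6303
φ_{22} = -0.4287 / 0.6303 = -0.680

-0.680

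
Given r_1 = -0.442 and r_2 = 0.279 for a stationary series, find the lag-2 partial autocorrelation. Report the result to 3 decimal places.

φ_{22} = (r_2 − r_1²) / (1 − r_1²)
r_1² = (-0.442)² = 0.195364
Numerator = 0.279 − 0.1954 = 0.0836; denominator = 1 − 0.1954 = 0.8046
φ_{22} = 0.0836 / 0.8046 = 0.104

0.104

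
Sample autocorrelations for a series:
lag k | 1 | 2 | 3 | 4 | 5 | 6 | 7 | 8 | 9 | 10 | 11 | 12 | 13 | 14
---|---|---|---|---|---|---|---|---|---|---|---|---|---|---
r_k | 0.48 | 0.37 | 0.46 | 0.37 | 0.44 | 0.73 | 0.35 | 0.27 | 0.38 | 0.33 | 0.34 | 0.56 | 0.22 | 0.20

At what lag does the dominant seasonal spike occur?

6

The largest autocorrelation is r_6 = 0.73, with a weaker echo at lag 12 (0.56); the remaining lags stay at or below 0.48. The elevated value at lag 1 (0.48), dropping to 0.37 at lag 2, reflects decaying short-term dependence rather than seasonality.
The dominant spike at lag 6 indicates a seasonal period of 6.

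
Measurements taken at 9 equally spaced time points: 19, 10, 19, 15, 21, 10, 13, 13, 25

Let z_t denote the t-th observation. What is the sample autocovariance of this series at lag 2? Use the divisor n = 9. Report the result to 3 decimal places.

Mean z̄ = (19 + 10 + 19 + 15 + 21 + 10 + 13 + 13 + 25)/9 = 16.1111
Σ_{t=1}^{7}(z_t−z̄)(z_{t+2}−z̄) = 12.1975
γ_2 = 12.1975 / 9 = 1.355

1.355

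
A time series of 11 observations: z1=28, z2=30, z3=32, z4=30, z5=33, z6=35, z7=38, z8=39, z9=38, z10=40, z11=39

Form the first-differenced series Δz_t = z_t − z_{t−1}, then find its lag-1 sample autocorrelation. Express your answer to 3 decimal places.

First differences Δz: 2, 2, -2, 3, 2, 3, 1, -1, 2, -1
Mean of differences = 1.1000
Numerator Σ(Δz_t−Δz̄)(Δz_{t+1}−Δz̄) = -8.2100
Denominator Σ(Δz_t−Δz̄)² = 28.9000
r_1(Δz) = -8.2100 / 28.9000 = -0.284

-0.284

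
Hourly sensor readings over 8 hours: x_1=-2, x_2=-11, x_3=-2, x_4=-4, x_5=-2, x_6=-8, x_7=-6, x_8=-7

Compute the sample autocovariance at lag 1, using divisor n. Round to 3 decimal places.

Mean x̄ = (-2 − 11 − 2 − 4 − 2 − 8 − 6 − 7)/8 = -5.2500
Deviations: 3.2500, -5.7500, 3.2500, 1.2500, 3.2500, -2.7500, -0.7500, -1.7500
Σ_{t=1}^{7}(x_t−x̄)(x_{t+1}−x̄) = -34.8125
γ_1 = -34.8125 / 8 = -4.352

-4.352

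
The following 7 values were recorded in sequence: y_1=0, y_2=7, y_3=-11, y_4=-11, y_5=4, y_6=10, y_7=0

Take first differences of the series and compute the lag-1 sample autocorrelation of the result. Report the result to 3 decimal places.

First differences Δy: 7, -18, 0, 15, 6, -10
Mean of differences = 0.0000
Numerator Σ(Δy_t−Δȳ)(Δy_{t+1}−Δȳ) = -96.0000
Denominator Σ(Δy_t−Δȳ)² = 734.0000
r_1(Δy) = -96.0000 / 734.0000 = -0.131

-0.131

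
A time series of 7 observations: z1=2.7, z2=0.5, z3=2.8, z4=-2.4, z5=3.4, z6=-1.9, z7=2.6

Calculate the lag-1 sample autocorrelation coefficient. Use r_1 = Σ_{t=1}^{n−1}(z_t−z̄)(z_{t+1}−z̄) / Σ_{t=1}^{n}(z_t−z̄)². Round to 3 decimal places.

-0.791

Mean z̄ = (2.7 + 0.5 + 2.8 − 2.4 + 3.4 − 1.9 + 2.6)/7 = 1.1000
Deviations from mean: 1.6000, -0.6000, 1.7000, -3.5000, 2.3000, -3.0000, 1.5000
Σ(z_t−z̄)(z_{t+1}−z̄) = (-0.9600) + (-1.0200) + (-5.9500) + (-8.0500) + (-6.9000) + (-4.5000) = -27.3800
Denominator Σ(z_t−z̄)² = 34.6000
r_1 = -27.3800 / 34.6000 = -0.791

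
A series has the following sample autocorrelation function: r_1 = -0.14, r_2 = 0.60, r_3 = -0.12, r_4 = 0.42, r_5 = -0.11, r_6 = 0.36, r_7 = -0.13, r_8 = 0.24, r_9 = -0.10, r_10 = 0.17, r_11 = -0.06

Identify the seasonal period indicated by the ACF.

The largest autocorrelation is r_2 = 0.60, with weaker echoes at lags 4 (0.42), 6 (0.36), 8 (0.24) and 10 (0.17); the remaining lags stay at or below -0.06.
The dominant spike at lag 2 indicates a seasonal period of 2.

2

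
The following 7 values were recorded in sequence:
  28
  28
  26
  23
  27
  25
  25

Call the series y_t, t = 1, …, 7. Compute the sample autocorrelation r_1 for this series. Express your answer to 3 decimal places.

Mean ȳ = (28 + 28 + 26 + 23 + 27 + 25 + 25)/7 = 26.0000
Deviations from mean: 2.0000, 2.0000, 0.0000, -3.0000, 1.0000, -1.0000, -1.0000
Σ(y_t−ȳ)(y_{t+1}−ȳ) = (4.0000) + (0.0000) + (0.0000) + (-3.0000) + (-1.0000) + (1.0000) = 1.0000
Denominator Σ(y_t−ȳ)² = 20.0000
r_1 = 1.0000 / 20.0000 = 0.050

0.050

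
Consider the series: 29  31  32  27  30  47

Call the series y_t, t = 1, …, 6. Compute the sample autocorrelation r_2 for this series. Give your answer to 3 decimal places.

Mean ȳ = (29 + 31 + 32 + 27 + 30 + 47)/6 = 32.6667
Deviations from mean: -3.6667, -1.6667, -0.6667, -5.6667, -2.6667, 14.3333
Numerator Σ_{t=1}^{4}(y_t−ȳ)(y_{t+2}−ȳ) = -67.5556
Denominator Σ(y_t−ȳ)² = 261.3333
r_2 = -67.5556 / 261.3333 = -0.259

-0.259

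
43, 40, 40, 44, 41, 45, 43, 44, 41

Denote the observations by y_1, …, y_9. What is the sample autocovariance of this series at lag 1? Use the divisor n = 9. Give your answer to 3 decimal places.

Mean ȳ = (43 + 40 + 40 + 44 + 41 + 45 + 43 + 44 + 41)/9 = 42.3333
Σ_{t=1}^{8}(y_t−ȳ)(y_{t+1}−ȳ) = -5.1111
γ_1 = -5.1111 / 9 = -0.568

-0.568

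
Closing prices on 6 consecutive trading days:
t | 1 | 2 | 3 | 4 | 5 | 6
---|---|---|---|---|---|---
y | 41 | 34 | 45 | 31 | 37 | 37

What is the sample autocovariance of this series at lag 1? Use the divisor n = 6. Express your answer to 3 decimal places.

Mean ȳ = (41 + 34 + 45 + 31 + 37 + 37)/6 = 37.5000
Σ_{t=1}^{5}(y_t−ȳ)(y_{t+1}−ȳ) = -83.7500
γ_1 = -83.7500 / 6 = -13.958

-13.958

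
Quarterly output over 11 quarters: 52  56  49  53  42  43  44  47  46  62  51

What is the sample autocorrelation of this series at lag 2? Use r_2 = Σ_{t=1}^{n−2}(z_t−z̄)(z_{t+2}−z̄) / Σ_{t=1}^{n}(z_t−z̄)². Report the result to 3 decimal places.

0.119

Mean z̄ = (52 + 56 + 49 + 53 + 42 + 43 + 44 + 47 + 46 + 62 + 51)/11 = 49.5455
Numerator Σ_{t=1}^{9}(z_t−z̄)(z_{t+2}−z̄) = 43.7686
Denominator Σ(z_t−z̄)² = 366.7273
r_2 = 43.7686 / 366.7273 = 0.119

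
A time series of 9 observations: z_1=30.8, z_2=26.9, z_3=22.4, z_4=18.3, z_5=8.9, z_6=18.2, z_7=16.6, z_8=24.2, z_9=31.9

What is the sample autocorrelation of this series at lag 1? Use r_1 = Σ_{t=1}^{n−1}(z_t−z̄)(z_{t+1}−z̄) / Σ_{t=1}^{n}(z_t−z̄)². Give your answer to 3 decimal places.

0.398

Mean z̄ = (30.8 + 26.9 + 22.4 + 18.3 + 8.9 + 18.2 + 16.6 + 24.2 + 31.9)/9 = 22.0222
Numerator Σ_{t=1}^{8}(z_t−z̄)(z_{t+1}−z̄) = 172.6806
Denominator Σ(z_t−z̄)² = 433.3556
r_1 = 172.6806 / 433.3556 = 0.398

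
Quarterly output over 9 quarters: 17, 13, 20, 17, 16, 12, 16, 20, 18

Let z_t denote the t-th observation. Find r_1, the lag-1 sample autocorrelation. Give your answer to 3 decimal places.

-0.073

Mean z̄ = (17 + 13 + 20 + 17 + 16 + 12 + 16 + 20 + 18)/9 = 16.5556
Numerator Σ_{t=1}^{8}(z_t−z̄)(z_{t+1}−z̄) = -4.4198
Denominator Σ(z_t−z̄)² = 60.2222
r_1 = -4.4198 / 60.2222 = -0.073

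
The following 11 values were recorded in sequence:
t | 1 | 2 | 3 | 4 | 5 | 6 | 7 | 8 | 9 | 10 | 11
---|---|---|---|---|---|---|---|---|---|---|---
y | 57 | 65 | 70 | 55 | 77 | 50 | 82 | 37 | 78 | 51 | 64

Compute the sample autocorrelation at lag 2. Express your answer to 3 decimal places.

Mean ȳ = (57 + 65 + 70 + 55 + 77 + 50 + 82 + 37 + 78 + 51 + 64)/11 = 62.3636
Numerator Σ_{t=1}^{9}(y_t−ȳ)(y_{t+2}−ȳ) = 1364.2810
Denominator Σ(y_t−ȳ)² = 1920.5455
r_2 = 1364.2810 / 1920.5455 = 0.710

0.710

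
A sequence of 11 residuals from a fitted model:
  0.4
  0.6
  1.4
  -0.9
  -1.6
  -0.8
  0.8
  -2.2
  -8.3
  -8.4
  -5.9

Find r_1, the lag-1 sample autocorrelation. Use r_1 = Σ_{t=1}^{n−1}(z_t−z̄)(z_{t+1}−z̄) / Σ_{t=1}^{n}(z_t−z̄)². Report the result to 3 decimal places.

Mean z̄ = (0.4 + 0.6 + 1.4 − 0.9 − 1.6 − 0.8 + 0.8 − 2.2 − 8.3 − 8.4 − 5.9)/11 = -2.2636
Numerator Σ_{t=1}^{10}(z_t−z̄)(z_{t+1}−z̄) = 88.6414
Denominator Σ(z_t−z̄)² = 129.8655
r_1 = 88.6414 / 129.8655 = 0.683

0.683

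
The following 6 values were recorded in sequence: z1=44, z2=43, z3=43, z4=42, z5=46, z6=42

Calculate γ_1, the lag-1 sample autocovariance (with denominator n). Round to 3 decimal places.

-1.130

Mean z̄ = (44 + 43 + 43 + 42 + 46 + 42)/6 = 43.3333
Deviations: 0.6667, -0.3333, -0.3333, -1.3333, 2.6667, -1.3333
Σ_{t=1}^{5}(z_t−z̄)(z_{t+1}−z̄) = -6.7778
γ_1 = -6.7778 / 6 = -1.130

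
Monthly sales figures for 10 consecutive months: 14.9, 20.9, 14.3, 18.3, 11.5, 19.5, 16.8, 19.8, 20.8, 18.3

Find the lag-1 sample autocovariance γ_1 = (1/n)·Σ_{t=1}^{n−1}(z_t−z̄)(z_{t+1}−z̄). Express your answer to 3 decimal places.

Mean z̄ = (14.9 + 20.9 + 14.3 + 18.3 + 11.5 + 19.5 + 16.8 + 19.8 + 20.8 + 18.3)/10 = 17.5100
Σ_{t=1}^{9}(z_t−z̄)(z_{t+1}−z̄) = -31.8791
γ_1 = -31.8791 / 10 = -3.188

-3.188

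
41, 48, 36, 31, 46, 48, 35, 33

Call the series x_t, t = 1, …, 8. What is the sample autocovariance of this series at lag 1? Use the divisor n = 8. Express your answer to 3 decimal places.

Mean x̄ = (41 + 48 + 36 + 31 + 46 + 48 + 35 + 33)/8 = 39.7500
Deviations: 1.2500, 8.2500, -3.7500, -8.7500, 6.2500, 8.2500, -4.7500, -6.7500
Σ_{t=1}^{7}(x_t−x̄)(x_{t+1}−x̄) = 1.9375
γ_1 = 1.9375 / 8 = 0.242

0.242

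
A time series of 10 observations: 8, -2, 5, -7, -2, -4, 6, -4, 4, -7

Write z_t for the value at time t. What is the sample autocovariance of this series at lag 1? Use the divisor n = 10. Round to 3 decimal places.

-13.229

Mean z̄ = (8 − 2 + 5 − 7 − 2 − 4 + 6 − 4 + 4 − 7)/10 = -0.3000
Σ_{t=1}^{9}(z_t−z̄)(z_{t+1}−z̄) = -132.2900
γ_1 = -132.2900 / 10 = -13.229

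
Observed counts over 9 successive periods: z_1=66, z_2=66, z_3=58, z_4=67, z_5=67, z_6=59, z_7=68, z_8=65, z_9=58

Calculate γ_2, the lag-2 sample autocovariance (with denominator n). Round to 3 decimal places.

Mean z̄ = (66 + 66 + 58 + 67 + 67 + 59 + 68 + 65 + 58)/9 = 63.7778
Σ_{t=1}^{7}(z_t−z̄)(z_{t+2}−z̄) = -56.3210
γ_2 = -56.3210 / 9 = -6.258

-6.258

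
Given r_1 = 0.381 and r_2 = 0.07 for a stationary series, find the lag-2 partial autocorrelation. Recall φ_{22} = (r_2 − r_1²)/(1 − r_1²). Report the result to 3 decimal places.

-0.088

φ_{22} = (r_2 − r_1²) / (1 − r_1²)
r_1² = (0.381)² = 0.145161
Numerator = 0.07 − 0.1452 = -0.0752; denominator = 1 − 0.1452 = 0.8548
φ_{22} = -0.0752 / 0.8548 = -0.088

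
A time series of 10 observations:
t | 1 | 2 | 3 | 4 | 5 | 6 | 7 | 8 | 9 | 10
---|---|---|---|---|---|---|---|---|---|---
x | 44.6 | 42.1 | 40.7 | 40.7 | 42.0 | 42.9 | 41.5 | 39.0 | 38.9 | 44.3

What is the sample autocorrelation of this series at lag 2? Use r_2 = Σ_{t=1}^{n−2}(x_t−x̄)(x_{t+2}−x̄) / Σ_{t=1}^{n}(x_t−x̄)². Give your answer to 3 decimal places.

Mean x̄ = (44.6 + 42.1 + 40.7 + 40.7 + 42.0 + 42.9 + 41.5 + 39.0 + 38.9 + 44.3)/10 = 41.6700
Numerator Σ_{t=1}^{8}(x_t−x̄)(x_{t+2}−x̄) = -14.6638
Denominator Σ(x_t−x̄)² = 34.0210
r_2 = -14.6638 / 34.0210 = -0.431

-0.431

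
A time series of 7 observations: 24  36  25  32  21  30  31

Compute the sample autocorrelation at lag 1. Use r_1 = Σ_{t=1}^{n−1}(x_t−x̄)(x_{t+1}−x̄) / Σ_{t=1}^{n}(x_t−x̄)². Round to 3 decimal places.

Mean x̄ = (24 + 36 + 25 + 32 + 21 + 30 + 31)/7 = 28.4286
Deviations from mean: -4.4286, 7.5714, -3.4286, 3.5714, -7.4286, 1.5714, 2.5714
Σ(x_t−x̄)(x_{t+1}−x̄) = (-33.5306) + (-25.9592) + (-12.2449) + (-26.5306) + (-11.6735) + (4.0408) = -105.8980
Denominator Σ(x_t−x̄)² = 165.7143
r_1 = -105.8980 / 165.7143 = -0.639

-0.639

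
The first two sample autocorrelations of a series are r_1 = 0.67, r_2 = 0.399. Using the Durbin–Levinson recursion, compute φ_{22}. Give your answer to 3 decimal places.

-0.091

φ_{22} = (r_2 − r_1²) / (1 − r_1²)
r_1² = (0.67)² = 0.4489
Numerator = 0.399 − 0.4489 = -0.0499; denominator = 1 − 0.4489 = 0.5511
φ_{22} = -0.0499 / 0.5511 = -0.091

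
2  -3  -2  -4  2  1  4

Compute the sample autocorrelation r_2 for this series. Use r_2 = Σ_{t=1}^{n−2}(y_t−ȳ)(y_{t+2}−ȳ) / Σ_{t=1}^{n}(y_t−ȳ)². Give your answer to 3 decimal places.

0.148

Mean ȳ = (2 − 3 − 2 − 4 + 2 + 1 + 4)/7 = 0.0000
Numerator Σ_{t=1}^{5}(y_t−ȳ)(y_{t+2}−ȳ) = 8.0000
Denominator Σ(y_t−ȳ)² = 54.0000
r_2 = 8.0000 / 54.0000 = 0.148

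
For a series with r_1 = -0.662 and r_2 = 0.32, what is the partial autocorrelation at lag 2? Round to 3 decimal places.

-0.210

φ_{22} = (r_2 − r_1²) / (1 − r_1²)
r_1² = (-0.662)² = 0.438244
Numerator = 0.32 − 0.4382 = -0.1182; denominator = 1 − 0.4382 = 0.5618
φ_{22} = -0.1182 / 0.5618 = -0.210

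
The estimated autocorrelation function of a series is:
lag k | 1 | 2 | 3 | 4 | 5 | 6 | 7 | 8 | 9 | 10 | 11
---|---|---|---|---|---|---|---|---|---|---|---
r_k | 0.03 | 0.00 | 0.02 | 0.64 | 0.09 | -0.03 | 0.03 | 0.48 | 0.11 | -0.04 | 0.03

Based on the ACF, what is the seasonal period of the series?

4

The largest autocorrelation is r_4 = 0.64, with a weaker echo at lag 8 (0.48); the remaining lags stay at or below 0.11.
The dominant spike at lag 4 indicates a seasonal period of 4.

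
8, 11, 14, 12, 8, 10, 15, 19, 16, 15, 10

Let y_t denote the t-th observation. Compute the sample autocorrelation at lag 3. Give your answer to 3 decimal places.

Mean ȳ = (8 + 11 + 14 + 12 + 8 + 10 + 15 + 19 + 16 + 15 + 10)/11 = 12.5455
Numerator Σ_{t=1}^{8}(y_t−ȳ)(y_{t+3}−ȳ) = -44.0744
Denominator Σ(y_t−ȳ)² = 124.7273
r_3 = -44.0744 / 124.7273 = -0.353

-0.353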